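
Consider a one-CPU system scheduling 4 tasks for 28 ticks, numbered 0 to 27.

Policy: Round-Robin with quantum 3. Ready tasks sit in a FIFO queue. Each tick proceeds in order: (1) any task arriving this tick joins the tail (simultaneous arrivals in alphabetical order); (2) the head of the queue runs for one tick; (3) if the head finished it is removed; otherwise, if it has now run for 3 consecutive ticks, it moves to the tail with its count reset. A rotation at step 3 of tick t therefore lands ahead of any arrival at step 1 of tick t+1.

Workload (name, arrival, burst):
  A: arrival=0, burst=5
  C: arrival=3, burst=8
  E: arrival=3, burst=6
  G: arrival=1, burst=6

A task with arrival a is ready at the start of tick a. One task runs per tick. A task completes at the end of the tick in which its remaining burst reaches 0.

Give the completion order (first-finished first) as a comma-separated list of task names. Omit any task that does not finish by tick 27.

t=0: queue=[A] q_used=0 → run A
t=1: queue=[A,G] q_used=1 → run A
t=2: queue=[A,G] q_used=2 → run A
t=3: queue=[G,A,C,E] q_used=0 → run G
t=4: queue=[G,A,C,E] q_used=1 → run G
t=5: queue=[G,A,C,E] q_used=2 → run G
t=6: queue=[A,C,E,G] q_used=0 → run A
t=7: queue=[A,C,E,G] q_used=1 → run A
t=8: queue=[C,E,G] q_used=0 → run C
t=9: queue=[C,E,G] q_used=1 → run C
t=10: queue=[C,E,G] q_used=2 → run C
t=11: queue=[E,G,C] q_used=0 → run E
t=12: queue=[E,G,C] q_used=1 → run E
t=13: queue=[E,G,C] q_used=2 → run E
t=14: queue=[G,C,E] q_used=0 → run G
t=15: queue=[G,C,E] q_used=1 → run G
t=16: queue=[G,C,E] q_used=2 → run G
t=17: queue=[C,E] q_used=0 → run C
t=18: queue=[C,E] q_used=1 → run C
t=19: queue=[C,E] q_used=2 → run C
t=20: queue=[E,C] q_used=0 → run E
t=21: queue=[E,C] q_used=1 → run E
t=22: queue=[E,C] q_used=2 → run E
t=23: queue=[C] q_used=0 → run C
t=24: queue=[C] q_used=1 → run C
t=25: (idle)
t=26: (idle)
t=27: (idle)

completion order = A, G, E, C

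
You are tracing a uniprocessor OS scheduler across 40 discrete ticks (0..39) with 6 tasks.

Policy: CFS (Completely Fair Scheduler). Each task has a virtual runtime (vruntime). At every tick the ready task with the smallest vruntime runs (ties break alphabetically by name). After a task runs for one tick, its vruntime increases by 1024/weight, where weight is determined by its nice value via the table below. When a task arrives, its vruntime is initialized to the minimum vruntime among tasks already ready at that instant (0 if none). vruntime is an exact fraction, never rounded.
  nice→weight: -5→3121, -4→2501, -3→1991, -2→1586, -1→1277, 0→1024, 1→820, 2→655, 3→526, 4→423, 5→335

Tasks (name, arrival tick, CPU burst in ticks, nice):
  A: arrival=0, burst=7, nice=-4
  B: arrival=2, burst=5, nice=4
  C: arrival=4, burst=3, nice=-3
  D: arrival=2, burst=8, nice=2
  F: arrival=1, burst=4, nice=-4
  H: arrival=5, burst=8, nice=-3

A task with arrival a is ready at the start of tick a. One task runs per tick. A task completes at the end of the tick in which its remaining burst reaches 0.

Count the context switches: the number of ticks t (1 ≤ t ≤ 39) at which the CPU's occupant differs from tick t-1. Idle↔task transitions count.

context switches = 31

t=0: vr[A=0] → run A
t=1: vr[A=1024/2501 F=1024/2501] → run A
t=2: vr[A=2048/2501 B=1024/2501 D=1024/2501 F=1024/2501] → run B
t=3: vr[A=2048/2501 B=2994176/1057923 D=1024/2501 F=1024/2501] → run D
t=4: vr[A=2048/2501 B=2994176/1057923 C=1024/2501 D=3231744/1638155 F=1024/2501] → run C
t=5: vr[A=2048/2501 B=2994176/1057923 C=4599808/4979491 D=3231744/1638155 F=1024/2501 H=1024/2501] → run F
t=6: vr[A=2048/2501 B=2994176/1057923 C=4599808/4979491 D=3231744/1638155 F=2048/2501 H=1024/2501] → run H
t=7: vr[A=2048/2501 B=2994176/1057923 C=4599808/4979491 D=3231744/1638155 F=2048/2501 H=4599808/4979491] → run A
t=8: vr[A=3072/2501 B=2994176/1057923 C=4599808/4979491 D=3231744/1638155 F=2048/2501 H=4599808/4979491] → run F
t=9: vr[A=3072/2501 B=2994176/1057923 C=4599808/4979491 D=3231744/1638155 F=3072/2501 H=4599808/4979491] → run C
t=10: vr[A=3072/2501 B=2994176/1057923 C=7160832/4979491 D=3231744/1638155 F=3072/2501 H=4599808/4979491] → run H
t=11: vr[A=3072/2501 B=2994176/1057923 C=7160832/4979491 D=3231744/1638155 F=3072/2501 H=7160832/4979491] → run A
t=12: vr[A=4096/2501 B=2994176/1057923 C=7160832/4979491 D=3231744/1638155 F=3072/2501 H=7160832/4979491] → run F
t=13: vr[A=4096/2501 B=2994176/1057923 C=7160832/4979491 D=3231744/1638155 F=4096/2501 H=7160832/4979491] → run C
t=14: vr[A=4096/2501 B=2994176/1057923 D=3231744/1638155 F=4096/2501 H=7160832/4979491] → run H
t=15: vr[A=4096/2501 B=2994176/1057923 D=3231744/1638155 F=4096/2501 H=9721856/4979491] → run A
t=16: vr[A=5120/2501 B=2994176/1057923 D=3231744/1638155 F=4096/2501 H=9721856/4979491] → run F
t=17: vr[A=5120/2501 B=2994176/1057923 D=3231744/1638155 H=9721856/4979491] → run H
t=18: vr[A=5120/2501 B=2994176/1057923 D=3231744/1638155 H=12282880/4979491] → run D
t=19: vr[A=5120/2501 B=2994176/1057923 D=5792768/1638155 H=12282880/4979491] → run A
t=20: vr[A=6144/2501 B=2994176/1057923 D=5792768/1638155 H=12282880/4979491] → run A
t=21: vr[B=2994176/1057923 D=5792768/1638155 H=12282880/4979491] → run H
t=22: vr[B=2994176/1057923 D=5792768/1638155 H=14843904/4979491] → run B
t=23: vr[B=5555200/1057923 D=5792768/1638155 H=14843904/4979491] → run H
t=24: vr[B=5555200/1057923 D=5792768/1638155 H=17404928/4979491] → run H
t=25: vr[B=5555200/1057923 D=5792768/1638155 H=19965952/4979491] → run D
t=26: vr[B=5555200/1057923 D=8353792/1638155 H=19965952/4979491] → run H
t=27: vr[B=5555200/1057923 D=8353792/1638155] → run D
t=28: vr[B=5555200/1057923 D=10914816/1638155] → run B
t=29: vr[B=2705408/352641 D=10914816/1638155] → run D
t=30: vr[B=2705408/352641 D=2695168/327631] → run B
t=31: vr[B=10677248/1057923 D=2695168/327631] → run D
t=32: vr[B=10677248/1057923 D=16036864/1638155] → run D
t=33: vr[B=10677248/1057923 D=18597888/1638155] → run B
t=34: vr[D=18597888/1638155] → run D
t=35: (idle)
t=36: (idle)
t=37: (idle)
t=38: (idle)
t=39: (idle)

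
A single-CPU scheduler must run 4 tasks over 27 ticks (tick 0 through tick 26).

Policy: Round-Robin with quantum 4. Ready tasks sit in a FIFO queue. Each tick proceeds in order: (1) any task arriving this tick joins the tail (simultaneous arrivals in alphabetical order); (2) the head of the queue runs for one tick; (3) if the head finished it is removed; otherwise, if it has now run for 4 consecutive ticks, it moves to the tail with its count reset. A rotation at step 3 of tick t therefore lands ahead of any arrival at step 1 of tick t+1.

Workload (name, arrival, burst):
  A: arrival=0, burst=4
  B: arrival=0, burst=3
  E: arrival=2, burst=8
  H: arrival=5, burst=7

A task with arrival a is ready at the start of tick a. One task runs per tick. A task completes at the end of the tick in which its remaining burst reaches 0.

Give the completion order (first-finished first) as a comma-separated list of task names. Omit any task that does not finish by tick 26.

t=0: queue=[A,B] q_used=0 → run A
t=1: queue=[A,B] q_used=1 → run A
t=2: queue=[A,B,E] q_used=2 → run A
t=3: queue=[A,B,E] q_used=3 → run A
t=4: queue=[B,E] q_used=0 → run B
t=5: queue=[B,E,H] q_used=1 → run B
t=6: queue=[B,E,H] q_used=2 → run B
t=7: queue=[E,H] q_used=0 → run E
t=8: queue=[E,H] q_used=1 → run E
t=9: queue=[E,H] q_used=2 → run E
t=10: queue=[E,H] q_used=3 → run E
t=11: queue=[H,E] q_used=0 → run H
t=12: queue=[H,E] q_used=1 → run H
t=13: queue=[H,E] q_used=2 → run H
t=14: queue=[H,E] q_used=3 → run H
t=15: queue=[E,H] q_used=0 → run E
t=16: queue=[E,H] q_used=1 → run E
t=17: queue=[E,H] q_used=2 → run E
t=18: queue=[E,H] q_used=3 → run E
t=19: queue=[H] q_used=0 → run H
t=20: queue=[H] q_used=1 → run H
t=21: queue=[H] q_used=2 → run H
t=22: (idle)
t=23: (idle)
t=24: (idle)
t=25: (idle)
t=26: (idle)

completion order = A, B, E, H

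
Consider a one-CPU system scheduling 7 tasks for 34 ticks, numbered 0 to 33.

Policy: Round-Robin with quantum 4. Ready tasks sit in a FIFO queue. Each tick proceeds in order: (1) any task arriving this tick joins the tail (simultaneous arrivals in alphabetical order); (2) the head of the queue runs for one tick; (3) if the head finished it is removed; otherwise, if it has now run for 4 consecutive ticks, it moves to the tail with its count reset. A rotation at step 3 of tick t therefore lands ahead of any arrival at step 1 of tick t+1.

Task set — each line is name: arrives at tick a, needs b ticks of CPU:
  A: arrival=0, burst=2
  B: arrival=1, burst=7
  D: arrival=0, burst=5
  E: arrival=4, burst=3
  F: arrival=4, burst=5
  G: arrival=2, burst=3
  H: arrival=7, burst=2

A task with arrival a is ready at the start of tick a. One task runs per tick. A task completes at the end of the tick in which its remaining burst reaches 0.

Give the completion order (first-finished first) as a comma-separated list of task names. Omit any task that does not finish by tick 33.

t=0: queue=[A,D] q_used=0 → run A
t=1: queue=[A,D,B] q_used=1 → run A
t=2: queue=[D,B,G] q_used=0 → run D
t=3: queue=[D,B,G] q_used=1 → run D
t=4: queue=[D,B,G,E,F] q_used=2 → run D
t=5: queue=[D,B,G,E,F] q_used=3 → run D
t=6: queue=[B,G,E,F,D] q_used=0 → run B
t=7: queue=[B,G,E,F,D,H] q_used=1 → run B
t=8: queue=[B,G,E,F,D,H] q_used=2 → run B
t=9: queue=[B,G,E,F,D,H] q_used=3 → run B
t=10: queue=[G,E,F,D,H,B] q_used=0 → run G
t=11: queue=[G,E,F,D,H,B] q_used=1 → run G
t=12: queue=[G,E,F,D,H,B] q_used=2 → run G
t=13: queue=[E,F,D,H,B] q_used=0 → run E
t=14: queue=[E,F,D,H,B] q_used=1 → run E
t=15: queue=[E,F,D,H,B] q_used=2 → run E
t=16: queue=[F,D,H,B] q_used=0 → run F
t=17: queue=[F,D,H,B] q_used=1 → run F
t=18: queue=[F,D,H,B] q_used=2 → run F
t=19: queue=[F,D,H,B] q_used=3 → run F
t=20: queue=[D,H,B,F] q_used=0 → run D
t=21: queue=[H,B,F] q_used=0 → run H
t=22: queue=[H,B,F] q_used=1 → run H
t=23: queue=[B,F] q_used=0 → run B
t=24: queue=[B,F] q_used=1 → run B
t=25: queue=[B,F] q_used=2 → run B
t=26: queue=[F] q_used=0 → run F
t=27: (idle)
t=28: (idle)
t=29: (idle)
t=30: (idle)
t=31: (idle)
t=32: (idle)
t=33: (idle)

completion order = A, G, E, D, H, B, F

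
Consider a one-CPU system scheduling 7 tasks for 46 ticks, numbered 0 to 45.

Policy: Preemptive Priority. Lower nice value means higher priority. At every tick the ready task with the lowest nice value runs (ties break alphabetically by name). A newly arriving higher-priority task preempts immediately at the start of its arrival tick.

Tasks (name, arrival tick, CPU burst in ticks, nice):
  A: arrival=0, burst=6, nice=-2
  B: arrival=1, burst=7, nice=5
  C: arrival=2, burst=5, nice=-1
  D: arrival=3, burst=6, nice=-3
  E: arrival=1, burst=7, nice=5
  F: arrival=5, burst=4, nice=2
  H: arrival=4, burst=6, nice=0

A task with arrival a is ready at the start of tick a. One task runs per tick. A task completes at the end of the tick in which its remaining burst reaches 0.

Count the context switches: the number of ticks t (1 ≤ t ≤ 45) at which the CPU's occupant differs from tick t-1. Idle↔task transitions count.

t=0: ready={A} → run A
t=1: ready={A,B,E} → run A
t=2: ready={A,B,C,E} → run A
t=3: ready={A,B,C,D,E} → run D
t=4: ready={A,B,C,D,E,H} → run D
t=5: ready={A,B,C,D,E,F,H} → run D
t=6: ready={A,B,C,D,E,F,H} → run D
t=7: ready={A,B,C,D,E,F,H} → run D
t=8: ready={A,B,C,D,E,F,H} → run D
t=9: ready={A,B,C,E,F,H} → run A
t=10: ready={A,B,C,E,F,H} → run A
t=11: ready={A,B,C,E,F,H} → run A
t=12: ready={B,C,E,F,H} → run C
t=13: ready={B,C,E,F,H} → run C
t=14: ready={B,C,E,F,H} → run C
t=15: ready={B,C,E,F,H} → run C
t=16: ready={B,C,E,F,H} → run C
t=17: ready={B,E,F,H} → run H
t=18: ready={B,E,F,H} → run H
t=19: ready={B,E,F,H} → run H
t=20: ready={B,E,F,H} → run H
t=21: ready={B,E,F,H} → run H
t=22: ready={B,E,F,H} → run H
t=23: ready={B,E,F} → run F
t=24: ready={B,E,F} → run F
t=25: ready={B,E,F} → run F
t=26: ready={B,E,F} → run F
t=27: ready={B,E} → run B
t=28: ready={B,E} → run B
t=29: ready={B,E} → run B
t=30: ready={B,E} → run B
t=31: ready={B,E} → run B
t=32: ready={B,E} → run B
t=33: ready={B,E} → run B
t=34: ready={E} → run E
t=35: ready={E} → run E
t=36: ready={E} → run E
t=37: ready={E} → run E
t=38: ready={E} → run E
t=39: ready={E} → run E
t=40: ready={E} → run E
t=41: (idle)
t=42: (idle)
t=43: (idle)
t=44: (idle)
t=45: (idle)

context switches = 8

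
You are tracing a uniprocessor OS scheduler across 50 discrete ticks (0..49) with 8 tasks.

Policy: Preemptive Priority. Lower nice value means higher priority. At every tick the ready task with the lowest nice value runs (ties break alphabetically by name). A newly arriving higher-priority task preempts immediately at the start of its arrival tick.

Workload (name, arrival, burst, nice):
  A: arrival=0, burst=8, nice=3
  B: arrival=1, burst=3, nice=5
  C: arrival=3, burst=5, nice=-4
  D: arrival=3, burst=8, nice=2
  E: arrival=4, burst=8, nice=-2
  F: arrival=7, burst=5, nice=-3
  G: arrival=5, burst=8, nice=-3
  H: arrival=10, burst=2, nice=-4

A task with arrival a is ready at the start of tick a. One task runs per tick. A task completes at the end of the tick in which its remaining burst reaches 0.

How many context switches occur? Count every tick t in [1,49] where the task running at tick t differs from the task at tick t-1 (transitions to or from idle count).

t=0: ready={A} → run A
t=1: ready={A,B} → run A
t=2: ready={A,B} → run A
t=3: ready={A,B,C,D} → run C
t=4: ready={A,B,C,D,E} → run C
t=5: ready={A,B,C,D,E,G} → run C
t=6: ready={A,B,C,D,E,G} → run C
t=7: ready={A,B,C,D,E,F,G} → run C
t=8: ready={A,B,D,E,F,G} → run F
t=9: ready={A,B,D,E,F,G} → run F
t=10: ready={A,B,D,E,F,G,H} → run H
t=11: ready={A,B,D,E,F,G,H} → run H
t=12: ready={A,B,D,E,F,G} → run F
t=13: ready={A,B,D,E,F,G} → run F
t=14: ready={A,B,D,E,F,G} → run F
t=15: ready={A,B,D,E,G} → run G
t=16: ready={A,B,D,E,G} → run G
t=17: ready={A,B,D,E,G} → run G
t=18: ready={A,B,D,E,G} → run G
t=19: ready={A,B,D,E,G} → run G
t=20: ready={A,B,D,E,G} → run G
t=21: ready={A,B,D,E,G} → run G
t=22: ready={A,B,D,E,G} → run G
t=23: ready={A,B,D,E} → run E
t=24: ready={A,B,D,E} → run E
t=25: ready={A,B,D,E} → run E
t=26: ready={A,B,D,E} → run E
t=27: ready={A,B,D,E} → run E
t=28: ready={A,B,D,E} → run E
t=29: ready={A,B,D,E} → run E
t=30: ready={A,B,D,E} → run E
t=31: ready={A,B,D} → run D
t=32: ready={A,B,D} → run D
t=33: ready={A,B,D} → run D
t=34: ready={A,B,D} → run D
t=35: ready={A,B,D} → run D
t=36: ready={A,B,D} → run D
t=37: ready={A,B,D} → run D
t=38: ready={A,B,D} → run D
t=39: ready={A,B} → run A
t=40: ready={A,B} → run A
t=41: ready={A,B} → run A
t=42: ready={A,B} → run A
t=43: ready={A,B} → run A
t=44: ready={B} → run B
t=45: ready={B} → run B
t=46: ready={B} → run B
t=47: (idle)
t=48: (idle)
t=49: (idle)

context switches = 10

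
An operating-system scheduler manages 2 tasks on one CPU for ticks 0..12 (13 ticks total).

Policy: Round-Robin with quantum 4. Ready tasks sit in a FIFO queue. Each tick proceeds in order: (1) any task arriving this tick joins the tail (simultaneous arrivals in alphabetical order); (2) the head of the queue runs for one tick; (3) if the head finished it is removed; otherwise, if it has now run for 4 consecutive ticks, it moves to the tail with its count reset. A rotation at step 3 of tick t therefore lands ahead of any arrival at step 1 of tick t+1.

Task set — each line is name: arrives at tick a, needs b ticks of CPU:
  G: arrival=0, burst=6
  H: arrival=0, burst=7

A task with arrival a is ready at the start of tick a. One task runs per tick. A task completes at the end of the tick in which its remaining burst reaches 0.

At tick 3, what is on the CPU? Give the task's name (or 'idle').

t=0: queue=[G,H] q_used=0 → run G
t=1: queue=[G,H] q_used=1 → run G
t=2: queue=[G,H] q_used=2 → run G
t=3: queue=[G,H] q_used=3 → run G
t=4: queue=[H,G] q_used=0 → run H
t=5: queue=[H,G] q_used=1 → run H
t=6: queue=[H,G] q_used=2 → run H
t=7: queue=[H,G] q_used=3 → run H
t=8: queue=[G,H] q_used=0 → run G
t=9: queue=[G,H] q_used=1 → run G
t=10: queue=[H] q_used=0 → run H
t=11: queue=[H] q_used=1 → run H
t=12: queue=[H] q_used=2 → run H

running at tick 3 = G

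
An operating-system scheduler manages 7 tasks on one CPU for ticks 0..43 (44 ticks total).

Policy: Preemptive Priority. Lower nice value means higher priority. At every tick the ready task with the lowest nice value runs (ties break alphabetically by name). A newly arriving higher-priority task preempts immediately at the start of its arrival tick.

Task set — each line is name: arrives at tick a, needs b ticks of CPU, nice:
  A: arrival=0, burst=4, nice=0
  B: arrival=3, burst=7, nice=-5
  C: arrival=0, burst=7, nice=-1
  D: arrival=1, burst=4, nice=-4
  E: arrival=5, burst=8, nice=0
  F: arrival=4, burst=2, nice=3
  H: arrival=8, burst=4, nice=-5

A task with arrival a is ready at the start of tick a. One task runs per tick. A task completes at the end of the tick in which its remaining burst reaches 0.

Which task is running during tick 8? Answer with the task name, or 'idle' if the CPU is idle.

t=0: ready={A,C} → run C
t=1: ready={A,C,D} → run D
t=2: ready={A,C,D} → run D
t=3: ready={A,B,C,D} → run B
t=4: ready={A,B,C,D,F} → run B
t=5: ready={A,B,C,D,E,F} → run B
t=6: ready={A,B,C,D,E,F} → run B
t=7: ready={A,B,C,D,E,F} → run B
t=8: ready={A,B,C,D,E,F,H} → run B
t=9: ready={A,B,C,D,E,F,H} → run B
t=10: ready={A,C,D,E,F,H} → run H
t=11: ready={A,C,D,E,F,H} → run H
t=12: ready={A,C,D,E,F,H} → run H
t=13: ready={A,C,D,E,F,H} → run H
t=14: ready={A,C,D,E,F} → run D
t=15: ready={A,C,D,E,F} → run D
t=16: ready={A,C,E,F} → run C
t=17: ready={A,C,E,F} → run C
t=18: ready={A,C,E,F} → run C
t=19: ready={A,C,E,F} → run C
t=20: ready={A,C,E,F} → run C
t=21: ready={A,C,E,F} → run C
t=22: ready={A,E,F} → run A
t=23: ready={A,E,F} → run A
t=24: ready={A,E,F} → run A
t=25: ready={A,E,F} → run A
t=26: ready={E,F} → run E
t=27: ready={E,F} → run E
t=28: ready={E,F} → run E
t=29: ready={E,F} → run E
t=30: ready={E,F} → run E
t=31: ready={E,F} → run E
t=32: ready={E,F} → run E
t=33: ready={E,F} → run E
t=34: ready={F} → run F
t=35: ready={F} → run F
t=36: (idle)
t=37: (idle)
t=38: (idle)
t=39: (idle)
t=40: (idle)
t=41: (idle)
t=42: (idle)
t=43: (idle)

running at tick 8 = B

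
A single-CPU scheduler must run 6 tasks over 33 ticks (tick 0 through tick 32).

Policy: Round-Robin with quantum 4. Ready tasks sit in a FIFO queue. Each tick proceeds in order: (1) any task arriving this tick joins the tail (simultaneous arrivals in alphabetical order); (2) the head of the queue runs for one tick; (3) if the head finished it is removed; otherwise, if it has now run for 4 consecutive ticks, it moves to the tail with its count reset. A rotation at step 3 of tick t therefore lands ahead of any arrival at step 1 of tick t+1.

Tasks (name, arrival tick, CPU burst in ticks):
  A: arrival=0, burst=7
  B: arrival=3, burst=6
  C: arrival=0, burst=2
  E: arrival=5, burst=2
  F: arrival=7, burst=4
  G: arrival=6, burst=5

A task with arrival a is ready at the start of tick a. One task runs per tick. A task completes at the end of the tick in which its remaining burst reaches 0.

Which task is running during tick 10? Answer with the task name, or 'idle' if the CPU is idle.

t=0: queue=[A,C] q_used=0 → run A
t=1: queue=[A,C] q_used=1 → run A
t=2: queue=[A,C] q_used=2 → run A
t=3: queue=[A,C,B] q_used=3 → run A
t=4: queue=[C,B,A] q_used=0 → run C
t=5: queue=[C,B,A,E] q_used=1 → run C
t=6: queue=[B,A,E,G] q_used=0 → run B
t=7: queue=[B,A,E,G,F] q_used=1 → run B
t=8: queue=[B,A,E,G,F] q_used=2 → run B
t=9: queue=[B,A,E,G,F] q_used=3 → run B
t=10: queue=[A,E,G,F,B] q_used=0 → run A
t=11: queue=[A,E,G,F,B] q_used=1 → run A
t=12: queue=[A,E,G,F,B] q_used=2 → run A
t=13: queue=[E,G,F,B] q_used=0 → run E
t=14: queue=[E,G,F,B] q_used=1 → run E
t=15: queue=[G,F,B] q_used=0 → run G
t=16: queue=[G,F,B] q_used=1 → run G
t=17: queue=[G,F,B] q_used=2 → run G
t=18: queue=[G,F,B] q_used=3 → run G
t=19: queue=[F,B,G] q_used=0 → run F
t=20: queue=[F,B,G] q_used=1 → run F
t=21: queue=[F,B,G] q_used=2 → run F
t=22: queue=[F,B,G] q_used=3 → run F
t=23: queue=[B,G] q_used=0 → run B
t=24: queue=[B,G] q_used=1 → run B
t=25: queue=[G] q_used=0 → run G
t=26: (idle)
t=27: (idle)
t=28: (idle)
t=29: (idle)
t=30: (idle)
t=31: (idle)
t=32: (idle)

running at tick 10 = A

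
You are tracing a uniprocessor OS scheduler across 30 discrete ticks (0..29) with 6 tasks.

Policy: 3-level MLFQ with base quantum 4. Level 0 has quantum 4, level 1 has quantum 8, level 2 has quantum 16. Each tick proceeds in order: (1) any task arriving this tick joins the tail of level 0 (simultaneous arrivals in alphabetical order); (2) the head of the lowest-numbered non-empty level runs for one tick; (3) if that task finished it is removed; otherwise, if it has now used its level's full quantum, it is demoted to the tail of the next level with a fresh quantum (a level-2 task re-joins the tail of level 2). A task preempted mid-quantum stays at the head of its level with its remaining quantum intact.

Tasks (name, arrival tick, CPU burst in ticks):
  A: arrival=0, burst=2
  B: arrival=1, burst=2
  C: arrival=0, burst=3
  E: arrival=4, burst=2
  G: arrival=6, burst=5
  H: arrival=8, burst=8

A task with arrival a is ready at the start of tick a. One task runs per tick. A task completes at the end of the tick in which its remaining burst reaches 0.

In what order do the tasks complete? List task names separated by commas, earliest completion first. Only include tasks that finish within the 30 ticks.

completion order = A, C, B, E, G, H

t=0: L0/L1/L2 = AC/-/- → run A
t=1: L0/L1/L2 = ACB/-/- → run A
t=2: L0/L1/L2 = CB/-/- → run C
t=3: L0/L1/L2 = CB/-/- → run C
t=4: L0/L1/L2 = CBE/-/- → run C
t=5: L0/L1/L2 = BE/-/- → run B
t=6: L0/L1/L2 = BEG/-/- → run B
t=7: L0/L1/L2 = EG/-/- → run E
t=8: L0/L1/L2 = EGH/-/- → run E
t=9: L0/L1/L2 = GH/-/- → run G
t=10: L0/L1/L2 = GH/-/- → run G
t=11: L0/L1/L2 = GH/-/- → run G
t=12: L0/L1/L2 = GH/-/- → run G
t=13: L0/L1/L2 = H/G/- → run H
t=14: L0/L1/L2 = H/G/- → run H
t=15: L0/L1/L2 = H/G/- → run H
t=16: L0/L1/L2 = H/G/- → run H
t=17: L0/L1/L2 = -/GH/- → run G
t=18: L0/L1/L2 = -/H/- → run H
t=19: L0/L1/L2 = -/H/- → run H
t=20: L0/L1/L2 = -/H/- → run H
t=21: L0/L1/L2 = -/H/- → run H
t=22: (idle)
t=23: (idle)
t=24: (idle)
t=25: (idle)
t=26: (idle)
t=27: (idle)
t=28: (idle)
t=29: (idle)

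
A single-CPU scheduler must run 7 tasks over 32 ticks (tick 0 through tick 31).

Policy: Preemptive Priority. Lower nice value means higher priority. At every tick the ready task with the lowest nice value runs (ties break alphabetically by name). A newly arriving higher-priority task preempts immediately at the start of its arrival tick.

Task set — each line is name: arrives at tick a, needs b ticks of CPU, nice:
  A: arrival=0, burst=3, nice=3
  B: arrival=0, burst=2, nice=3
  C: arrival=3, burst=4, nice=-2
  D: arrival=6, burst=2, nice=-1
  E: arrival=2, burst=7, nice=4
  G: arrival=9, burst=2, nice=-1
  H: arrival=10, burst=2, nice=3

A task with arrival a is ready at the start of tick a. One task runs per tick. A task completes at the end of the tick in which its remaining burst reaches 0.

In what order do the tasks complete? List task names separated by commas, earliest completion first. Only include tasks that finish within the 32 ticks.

completion order = A, C, D, G, B, H, E

t=0: ready={A,B} → run A
t=1: ready={A,B} → run A
t=2: ready={A,B,E} → run A
t=3: ready={B,C,E} → run C
t=4: ready={B,C,E} → run C
t=5: ready={B,C,E} → run C
t=6: ready={B,C,D,E} → run C
t=7: ready={B,D,E} → run D
t=8: ready={B,D,E} → run D
t=9: ready={B,E,G} → run G
t=10: ready={B,E,G,H} → run G
t=11: ready={B,E,H} → run B
t=12: ready={B,E,H} → run B
t=13: ready={E,H} → run H
t=14: ready={E,H} → run H
t=15: ready={E} → run E
t=16: ready={E} → run E
t=17: ready={E} → run E
t=18: ready={E} → run E
t=19: ready={E} → run E
t=20: ready={E} → run E
t=21: ready={E} → run E
t=22: (idle)
t=23: (idle)
t=24: (idle)
t=25: (idle)
t=26: (idle)
t=27: (idle)
t=28: (idle)
t=29: (idle)
t=30: (idle)
t=31: (idle)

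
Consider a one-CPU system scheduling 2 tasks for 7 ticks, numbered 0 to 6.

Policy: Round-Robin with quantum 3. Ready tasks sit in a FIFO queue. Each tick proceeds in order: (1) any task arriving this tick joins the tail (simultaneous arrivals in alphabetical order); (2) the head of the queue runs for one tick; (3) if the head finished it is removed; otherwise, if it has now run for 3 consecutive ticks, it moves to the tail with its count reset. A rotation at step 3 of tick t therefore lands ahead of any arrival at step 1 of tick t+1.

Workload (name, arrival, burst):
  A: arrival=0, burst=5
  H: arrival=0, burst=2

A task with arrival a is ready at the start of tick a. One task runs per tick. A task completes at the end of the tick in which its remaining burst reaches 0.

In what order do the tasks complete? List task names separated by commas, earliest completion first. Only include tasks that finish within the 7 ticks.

completion order = H, A

t=0: queue=[A,H] q_used=0 → run A
t=1: queue=[A,H] q_used=1 → run A
t=2: queue=[A,H] q_used=2 → run A
t=3: queue=[H,A] q_used=0 → run H
t=4: queue=[H,A] q_used=1 → run H
t=5: queue=[A] q_used=0 → run A
t=6: queue=[A] q_used=1 → run A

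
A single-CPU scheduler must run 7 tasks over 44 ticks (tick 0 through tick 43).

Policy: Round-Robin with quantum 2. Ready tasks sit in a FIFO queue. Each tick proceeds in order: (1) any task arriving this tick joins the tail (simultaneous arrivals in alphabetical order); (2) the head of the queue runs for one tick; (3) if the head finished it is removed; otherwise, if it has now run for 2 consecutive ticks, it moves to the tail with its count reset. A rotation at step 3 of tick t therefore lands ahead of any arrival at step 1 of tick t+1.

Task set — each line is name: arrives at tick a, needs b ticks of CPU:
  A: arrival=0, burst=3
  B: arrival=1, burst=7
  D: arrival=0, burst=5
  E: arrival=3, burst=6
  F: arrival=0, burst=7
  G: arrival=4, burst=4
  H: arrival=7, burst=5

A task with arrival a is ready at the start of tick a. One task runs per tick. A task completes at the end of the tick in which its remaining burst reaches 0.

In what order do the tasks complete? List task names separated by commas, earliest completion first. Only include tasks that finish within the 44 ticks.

completion order = A, D, G, E, F, H, B

t=0: queue=[A,D,F] q_used=0 → run A
t=1: queue=[A,D,F,B] q_used=1 → run A
t=2: queue=[D,F,B,A] q_used=0 → run D
t=3: queue=[D,F,B,A,E] q_used=1 → run D
t=4: queue=[F,B,A,E,D,G] q_used=0 → run F
t=5: queue=[F,B,A,E,D,G] q_used=1 → run F
t=6: queue=[B,A,E,D,G,F] q_used=0 → run B
t=7: queue=[B,A,E,D,G,F,H] q_used=1 → run B
t=8: queue=[A,E,D,G,F,H,B] q_used=0 → run A
t=9: queue=[E,D,G,F,H,B] q_used=0 → run E
t=10: queue=[E,D,G,F,H,B] q_used=1 → run E
t=11: queue=[D,G,F,H,B,E] q_used=0 → run D
t=12: queue=[D,G,F,H,B,E] q_used=1 → run D
t=13: queue=[G,F,H,B,E,D] q_used=0 → run G
t=14: queue=[G,F,H,B,E,D] q_used=1 → run G
t=15: queue=[F,H,B,E,D,G] q_used=0 → run F
t=16: queue=[F,H,B,E,D,G] q_used=1 → run F
t=17: queue=[H,B,E,D,G,F] q_used=0 → run H
t=18: queue=[H,B,E,D,G,F] q_used=1 → run H
t=19: queue=[B,E,D,G,F,H] q_used=0 → run B
t=20: queue=[B,E,D,G,F,H] q_used=1 → run B
t=21: queue=[E,D,G,F,H,B] q_used=0 → run E
t=22: queue=[E,D,G,F,H,B] q_used=1 → run E
t=23: queue=[D,G,F,H,B,E] q_used=0 → run D
t=24: queue=[G,F,H,B,E] q_used=0 → run G
t=25: queue=[G,F,H,B,E] q_used=1 → run G
t=26: queue=[F,H,B,E] q_used=0 → run F
t=27: queue=[F,H,B,E] q_used=1 → run F
t=28: queue=[H,B,E,F] q_used=0 → run H
t=29: queue=[H,B,E,F] q_used=1 → run H
t=30: queue=[B,E,F,H] q_used=0 → run B
t=31: queue=[B,E,F,H] q_used=1 → run B
t=32: queue=[E,F,H,B] q_used=0 → run E
t=33: queue=[E,F,H,B] q_used=1 → run E
t=34: queue=[F,H,B] q_used=0 → run F
t=35: queue=[H,B] q_used=0 → run H
t=36: queue=[B] q_used=0 → run B
t=37: (idle)
t=38: (idle)
t=39: (idle)
t=40: (idle)
t=41: (idle)
t=42: (idle)
t=43: (idle)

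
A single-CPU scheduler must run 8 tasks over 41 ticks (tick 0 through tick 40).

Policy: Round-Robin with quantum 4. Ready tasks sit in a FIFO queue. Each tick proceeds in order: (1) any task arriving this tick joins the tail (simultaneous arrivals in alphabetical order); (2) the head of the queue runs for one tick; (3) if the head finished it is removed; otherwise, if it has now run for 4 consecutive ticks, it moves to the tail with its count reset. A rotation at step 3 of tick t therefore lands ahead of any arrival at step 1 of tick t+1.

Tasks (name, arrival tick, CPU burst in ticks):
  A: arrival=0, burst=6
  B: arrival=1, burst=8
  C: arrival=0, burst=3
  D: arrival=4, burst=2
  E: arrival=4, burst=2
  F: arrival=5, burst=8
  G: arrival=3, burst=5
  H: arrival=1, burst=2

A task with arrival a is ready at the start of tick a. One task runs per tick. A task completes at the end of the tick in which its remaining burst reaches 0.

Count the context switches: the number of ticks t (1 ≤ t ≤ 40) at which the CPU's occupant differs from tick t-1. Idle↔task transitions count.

t=0: queue=[A,C] q_used=0 → run A
t=1: queue=[A,C,B,H] q_used=1 → run A
t=2: queue=[A,C,B,H] q_used=2 → run A
t=3: queue=[A,C,B,H,G] q_used=3 → run A
t=4: queue=[C,B,H,G,A,D,E] q_used=0 → run C
t=5: queue=[C,B,H,G,A,D,E,F] q_used=1 → run C
t=6: queue=[C,B,H,G,A,D,E,F] q_used=2 → run C
t=7: queue=[B,H,G,A,D,E,F] q_used=0 → run B
t=8: queue=[B,H,G,A,D,E,F] q_used=1 → run B
t=9: queue=[B,H,G,A,D,E,F] q_used=2 → run B
t=10: queue=[B,H,G,A,D,E,F] q_used=3 → run B
t=11: queue=[H,G,A,D,E,F,B] q_used=0 → run H
t=12: queue=[H,G,A,D,E,F,B] q_used=1 → run H
t=13: queue=[G,A,D,E,F,B] q_used=0 → run G
t=14: queue=[G,A,D,E,F,B] q_used=1 → run G
t=15: queue=[G,A,D,E,F,B] q_used=2 → run G
t=16: queue=[G,A,D,E,F,B] q_used=3 → run G
t=17: queue=[A,D,E,F,B,G] q_used=0 → run A
t=18: queue=[A,D,E,F,B,G] q_used=1 → run A
t=19: queue=[D,E,F,B,G] q_used=0 → run D
t=20: queue=[D,E,F,B,G] q_used=1 → run D
t=21: queue=[E,F,B,G] q_used=0 → run E
t=22: queue=[E,F,B,G] q_used=1 → run E
t=23: queue=[F,B,G] q_used=0 → run F
t=24: queue=[F,B,G] q_used=1 → run F
t=25: queue=[F,B,G] q_used=2 → run F
t=26: queue=[F,B,G] q_used=3 → run F
t=27: queue=[B,G,F] q_used=0 → run B
t=28: queue=[B,G,F] q_used=1 → run B
t=29: queue=[B,G,F] q_used=2 → run B
t=30: queue=[B,G,F] q_used=3 → run B
t=31: queue=[G,F] q_used=0 → run G
t=32: queue=[F] q_used=0 → run F
t=33: queue=[F] q_used=1 → run F
t=34: queue=[F] q_used=2 → run F
t=35: queue=[F] q_used=3 → run F
t=36: (idle)
t=37: (idle)
t=38: (idle)
t=39: (idle)
t=40: (idle)

context switches = 12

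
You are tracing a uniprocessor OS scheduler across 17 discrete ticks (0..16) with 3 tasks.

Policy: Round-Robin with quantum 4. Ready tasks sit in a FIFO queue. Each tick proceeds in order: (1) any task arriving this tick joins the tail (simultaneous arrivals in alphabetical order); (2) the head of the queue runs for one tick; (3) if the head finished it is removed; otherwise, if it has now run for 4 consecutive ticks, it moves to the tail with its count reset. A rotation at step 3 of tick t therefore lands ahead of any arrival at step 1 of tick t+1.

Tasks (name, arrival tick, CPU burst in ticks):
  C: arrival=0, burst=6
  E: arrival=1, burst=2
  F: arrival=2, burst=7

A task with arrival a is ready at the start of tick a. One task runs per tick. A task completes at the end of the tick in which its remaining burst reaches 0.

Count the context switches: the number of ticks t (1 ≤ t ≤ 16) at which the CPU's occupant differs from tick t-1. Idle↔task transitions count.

context switches = 5

t=0: queue=[C] q_used=0 → run C
t=1: queue=[C,E] q_used=1 → run C
t=2: queue=[C,E,F] q_used=2 → run C
t=3: queue=[C,E,F] q_used=3 → run C
t=4: queue=[E,F,C] q_used=0 → run E
t=5: queue=[E,F,C] q_used=1 → run E
t=6: queue=[F,C] q_used=0 → run F
t=7: queue=[F,C] q_used=1 → run F
t=8: queue=[F,C] q_used=2 → run F
t=9: queue=[F,C] q_used=3 → run F
t=10: queue=[C,F] q_used=0 → run C
t=11: queue=[C,F] q_used=1 → run C
t=12: queue=[F] q_used=0 → run F
t=13: queue=[F] q_used=1 → run F
t=14: queue=[F] q_used=2 → run F
t=15: (idle)
t=16: (idle)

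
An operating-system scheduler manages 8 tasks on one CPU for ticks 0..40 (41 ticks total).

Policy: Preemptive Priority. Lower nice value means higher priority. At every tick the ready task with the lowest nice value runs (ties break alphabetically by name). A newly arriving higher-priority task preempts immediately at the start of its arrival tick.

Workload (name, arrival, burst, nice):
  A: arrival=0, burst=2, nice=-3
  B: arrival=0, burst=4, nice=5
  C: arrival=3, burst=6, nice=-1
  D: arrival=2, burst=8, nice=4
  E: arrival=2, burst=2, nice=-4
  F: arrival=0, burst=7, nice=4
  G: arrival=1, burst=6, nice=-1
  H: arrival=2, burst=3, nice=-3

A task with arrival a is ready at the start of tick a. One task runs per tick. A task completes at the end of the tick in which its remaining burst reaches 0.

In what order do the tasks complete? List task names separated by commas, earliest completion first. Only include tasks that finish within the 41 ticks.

completion order = A, E, H, C, G, D, F, B

t=0: ready={A,B,F} → run A
t=1: ready={A,B,F,G} → run A
t=2: ready={B,D,E,F,G,H} → run E
t=3: ready={B,C,D,E,F,G,H} → run E
t=4: ready={B,C,D,F,G,H} → run H
t=5: ready={B,C,D,F,G,H} → run H
t=6: ready={B,C,D,F,G,H} → run H
t=7: ready={B,C,D,F,G} → run C
t=8: ready={B,C,D,F,G} → run C
t=9: ready={B,C,D,F,G} → run C
t=10: ready={B,C,D,F,G} → run C
t=11: ready={B,C,D,F,G} → run C
t=12: ready={B,C,D,F,G} → run C
t=13: ready={B,D,F,G} → run G
t=14: ready={B,D,F,G} → run G
t=15: ready={B,D,F,G} → run G
t=16: ready={B,D,F,G} → run G
t=17: ready={B,D,F,G} → run G
t=18: ready={B,D,F,G} → run G
t=19: ready={B,D,F} → run D
t=20: ready={B,D,F} → run D
t=21: ready={B,D,F} → run D
t=22: ready={B,D,F} → run D
t=23: ready={B,D,F} → run D
t=24: ready={B,D,F} → run D
t=25: ready={B,D,F} → run D
t=26: ready={B,D,F} → run D
t=27: ready={B,F} → run F
t=28: ready={B,F} → run F
t=29: ready={B,F} → run F
t=30: ready={B,F} → run F
t=31: ready={B,F} → run F
t=32: ready={B,F} → run F
t=33: ready={B,F} → run F
t=34: ready={B} → run B
t=35: ready={B} → run B
t=36: ready={B} → run B
t=37: ready={B} → run B
t=38: (idle)
t=39: (idle)
t=40: (idle)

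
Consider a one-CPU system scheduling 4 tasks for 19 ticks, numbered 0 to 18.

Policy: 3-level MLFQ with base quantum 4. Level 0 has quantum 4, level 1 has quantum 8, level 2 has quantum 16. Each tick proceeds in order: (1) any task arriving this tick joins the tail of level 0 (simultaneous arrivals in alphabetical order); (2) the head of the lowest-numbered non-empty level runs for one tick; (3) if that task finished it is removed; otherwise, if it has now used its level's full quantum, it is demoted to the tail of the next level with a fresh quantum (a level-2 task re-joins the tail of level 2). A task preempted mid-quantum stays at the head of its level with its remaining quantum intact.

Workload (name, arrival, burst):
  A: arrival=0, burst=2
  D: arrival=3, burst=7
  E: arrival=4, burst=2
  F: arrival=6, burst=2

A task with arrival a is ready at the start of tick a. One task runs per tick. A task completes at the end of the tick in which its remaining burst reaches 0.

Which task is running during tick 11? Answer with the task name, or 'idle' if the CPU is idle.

running at tick 11 = D

t=0: L0/L1/L2 = A/-/- → run A
t=1: L0/L1/L2 = A/-/- → run A
t=2: (idle)
t=3: L0/L1/L2 = D/-/- → run D
t=4: L0/L1/L2 = DE/-/- → run D
t=5: L0/L1/L2 = DE/-/- → run D
t=6: L0/L1/L2 = DEF/-/- → run D
t=7: L0/L1/L2 = EF/D/- → run E
t=8: L0/L1/L2 = EF/D/- → run E
t=9: L0/L1/L2 = F/D/- → run F
t=10: L0/L1/L2 = F/D/- → run F
t=11: L0/L1/L2 = -/D/- → run D
t=12: L0/L1/L2 = -/D/- → run D
t=13: L0/L1/L2 = -/D/- → run D
t=14: (idle)
t=15: (idle)
t=16: (idle)
t=17: (idle)
t=18: (idle)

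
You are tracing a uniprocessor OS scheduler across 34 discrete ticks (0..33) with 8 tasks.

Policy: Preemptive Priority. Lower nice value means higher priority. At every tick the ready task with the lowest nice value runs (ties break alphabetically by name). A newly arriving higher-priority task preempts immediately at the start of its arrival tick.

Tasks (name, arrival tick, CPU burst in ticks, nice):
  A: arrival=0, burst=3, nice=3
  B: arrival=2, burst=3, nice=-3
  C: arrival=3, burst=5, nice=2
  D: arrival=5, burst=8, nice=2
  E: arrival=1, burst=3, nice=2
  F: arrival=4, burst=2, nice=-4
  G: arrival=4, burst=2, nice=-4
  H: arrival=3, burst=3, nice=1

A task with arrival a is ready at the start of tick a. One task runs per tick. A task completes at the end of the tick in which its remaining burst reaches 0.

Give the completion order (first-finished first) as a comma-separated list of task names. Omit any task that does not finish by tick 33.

t=0: ready={A} → run A
t=1: ready={A,E} → run E
t=2: ready={A,B,E} → run B
t=3: ready={A,B,C,E,H} → run B
t=4: ready={A,B,C,E,F,G,H} → run F
t=5: ready={A,B,C,D,E,F,G,H} → run F
t=6: ready={A,B,C,D,E,G,H} → run G
t=7: ready={A,B,C,D,E,G,H} → run G
t=8: ready={A,B,C,D,E,H} → run B
t=9: ready={A,C,D,E,H} → run H
t=10: ready={A,C,D,E,H} → run H
t=11: ready={A,C,D,E,H} → run H
t=12: ready={A,C,D,E} → run C
t=13: ready={A,C,D,E} → run C
t=14: ready={A,C,D,E} → run C
t=15: ready={A,C,D,E} → run C
t=16: ready={A,C,D,E} → run C
t=17: ready={A,D,E} → run D
t=18: ready={A,D,E} → run D
t=19: ready={A,D,E} → run D
t=20: ready={A,D,E} → run D
t=21: ready={A,D,E} → run D
t=22: ready={A,D,E} → run D
t=23: ready={A,D,E} → run D
t=24: ready={A,D,E} → run D
t=25: ready={A,E} → run E
t=26: ready={A,E} → run E
t=27: ready={A} → run A
t=28: ready={A} → run A
t=29: (idle)
t=30: (idle)
t=31: (idle)
t=32: (idle)
t=33: (idle)

completion order = F, G, B, H, C, D, E, A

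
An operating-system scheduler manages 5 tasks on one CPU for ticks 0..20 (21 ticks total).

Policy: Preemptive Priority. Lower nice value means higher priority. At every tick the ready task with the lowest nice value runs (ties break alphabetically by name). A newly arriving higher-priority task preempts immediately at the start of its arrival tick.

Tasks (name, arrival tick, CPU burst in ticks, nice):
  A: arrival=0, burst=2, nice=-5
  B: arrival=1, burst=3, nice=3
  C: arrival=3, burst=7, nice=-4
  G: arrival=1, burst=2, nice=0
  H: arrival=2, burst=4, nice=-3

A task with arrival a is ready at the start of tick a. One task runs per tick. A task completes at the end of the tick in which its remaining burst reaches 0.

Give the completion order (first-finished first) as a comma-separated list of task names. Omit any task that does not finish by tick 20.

t=0: ready={A} → run A
t=1: ready={A,B,G} → run A
t=2: ready={B,G,H} → run H
t=3: ready={B,C,G,H} → run C
t=4: ready={B,C,G,H} → run C
t=5: ready={B,C,G,H} → run C
t=6: ready={B,C,G,H} → run C
t=7: ready={B,C,G,H} → run C
t=8: ready={B,C,G,H} → run C
t=9: ready={B,C,G,H} → run C
t=10: ready={B,G,H} → run H
t=11: ready={B,G,H} → run H
t=12: ready={B,G,H} → run H
t=13: ready={B,G} → run G
t=14: ready={B,G} → run G
t=15: ready={B} → run B
t=16: ready={B} → run B
t=17: ready={B} → run B
t=18: (idle)
t=19: (idle)
t=20: (idle)

completion order = A, C, H, G, B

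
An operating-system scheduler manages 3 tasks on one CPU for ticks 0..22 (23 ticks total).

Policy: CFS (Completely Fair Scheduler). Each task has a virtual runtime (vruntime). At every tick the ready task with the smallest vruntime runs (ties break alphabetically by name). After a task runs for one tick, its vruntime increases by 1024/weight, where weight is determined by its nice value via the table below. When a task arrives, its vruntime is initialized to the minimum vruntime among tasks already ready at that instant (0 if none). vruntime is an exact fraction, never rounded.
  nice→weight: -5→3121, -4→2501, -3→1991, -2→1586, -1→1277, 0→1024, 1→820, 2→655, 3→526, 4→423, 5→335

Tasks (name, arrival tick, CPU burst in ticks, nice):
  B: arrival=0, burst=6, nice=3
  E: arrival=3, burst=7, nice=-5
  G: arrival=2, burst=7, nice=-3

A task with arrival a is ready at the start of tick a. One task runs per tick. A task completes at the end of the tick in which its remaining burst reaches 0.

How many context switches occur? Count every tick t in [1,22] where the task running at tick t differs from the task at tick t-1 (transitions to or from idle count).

t=0: vr[B=0] → run B
t=1: vr[B=512/263] → run B
t=2: vr[B=1024/263 G=1024/263] → run B
t=3: vr[B=1536/263 E=1024/263 G=1024/263] → run E
t=4: vr[B=1536/263 E=3465216/820823 G=1024/263] → run G
t=5: vr[B=1536/263 E=3465216/820823 G=2308096/523633] → run E
t=6: vr[B=1536/263 E=3734528/820823 G=2308096/523633] → run G
t=7: vr[B=1536/263 E=3734528/820823 G=2577408/523633] → run E
t=8: vr[B=1536/263 E=4003840/820823 G=2577408/523633] → run E
t=9: vr[B=1536/263 E=4273152/820823 G=2577408/523633] → run G
t=10: vr[B=1536/263 E=4273152/820823 G=2846720/523633] → run E
t=11: vr[B=1536/263 E=4542464/820823 G=2846720/523633] → run G
t=12: vr[B=1536/263 E=4542464/820823 G=3116032/523633] → run E
t=13: vr[B=1536/263 E=4811776/820823 G=3116032/523633] → run B
t=14: vr[B=2048/263 E=4811776/820823 G=3116032/523633] → run E
t=15: vr[B=2048/263 G=3116032/523633] → run G
t=16: vr[B=2048/263 G=3385344/523633] → run G
t=17: vr[B=2048/263 G=3654656/523633] → run G
t=18: vr[B=2048/263] → run B
t=19: vr[B=2560/263] → run B
t=20: (idle)
t=21: (idle)
t=22: (idle)

context switches = 14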